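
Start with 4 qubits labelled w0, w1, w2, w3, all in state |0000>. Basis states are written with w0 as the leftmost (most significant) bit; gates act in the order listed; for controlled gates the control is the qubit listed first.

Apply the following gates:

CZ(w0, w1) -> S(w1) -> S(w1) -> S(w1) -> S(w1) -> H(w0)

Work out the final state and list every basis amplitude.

The final amplitudes are sqrt(2)/2 on |0000>, sqrt(2)/2 on |1000>, and 0 on every other basis state. Key observation: the block from step 2 through step 5 cancels to the identity and can be dropped.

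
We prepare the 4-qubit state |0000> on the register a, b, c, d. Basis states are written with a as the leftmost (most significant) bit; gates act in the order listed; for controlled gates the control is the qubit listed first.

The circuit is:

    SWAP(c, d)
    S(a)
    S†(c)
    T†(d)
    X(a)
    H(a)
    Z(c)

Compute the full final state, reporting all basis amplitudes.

After the circuit, the state carries amplitude sqrt(2)/2 on |0000>, -sqrt(2)/2 on |1000>, and 0 on every other basis state.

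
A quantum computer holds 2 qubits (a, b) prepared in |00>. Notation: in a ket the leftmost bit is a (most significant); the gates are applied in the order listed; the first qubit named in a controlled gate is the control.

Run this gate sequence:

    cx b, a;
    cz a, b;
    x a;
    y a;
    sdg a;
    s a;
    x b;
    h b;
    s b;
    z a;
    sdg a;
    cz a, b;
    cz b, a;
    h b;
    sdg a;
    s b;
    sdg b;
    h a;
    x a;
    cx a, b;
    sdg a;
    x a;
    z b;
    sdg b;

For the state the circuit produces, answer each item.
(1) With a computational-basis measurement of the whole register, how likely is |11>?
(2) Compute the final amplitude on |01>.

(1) Outcome |11> occurs with probability 1/4.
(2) The final state's coefficient on |01> equals sqrt(2)*(-1 - I)/4.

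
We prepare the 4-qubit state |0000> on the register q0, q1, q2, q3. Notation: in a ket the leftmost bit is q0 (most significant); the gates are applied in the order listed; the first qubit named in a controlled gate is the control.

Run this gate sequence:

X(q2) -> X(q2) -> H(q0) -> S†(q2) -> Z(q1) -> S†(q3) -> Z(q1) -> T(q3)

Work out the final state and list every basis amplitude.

The resulting statevector has amplitude sqrt(2)/2 on |0000>, sqrt(2)/2 on |1000>, and 0 on every other basis state. Key observation: gates 1-2 undo each other exactly, leaving only the rest of the circuit to track.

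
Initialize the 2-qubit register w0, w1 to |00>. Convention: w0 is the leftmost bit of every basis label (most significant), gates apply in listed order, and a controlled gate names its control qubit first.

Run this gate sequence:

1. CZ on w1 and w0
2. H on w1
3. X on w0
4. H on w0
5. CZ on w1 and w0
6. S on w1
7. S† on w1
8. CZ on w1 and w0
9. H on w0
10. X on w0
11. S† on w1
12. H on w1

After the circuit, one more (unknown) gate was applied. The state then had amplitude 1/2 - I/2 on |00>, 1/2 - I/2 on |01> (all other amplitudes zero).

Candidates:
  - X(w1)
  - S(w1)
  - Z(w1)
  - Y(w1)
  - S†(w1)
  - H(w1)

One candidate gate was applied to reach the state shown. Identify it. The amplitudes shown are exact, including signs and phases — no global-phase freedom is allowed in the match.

The unique candidate consistent with the amplitudes is S†(w1). Key observation: the block from step 3 through step 10 cancels to the identity and can be dropped.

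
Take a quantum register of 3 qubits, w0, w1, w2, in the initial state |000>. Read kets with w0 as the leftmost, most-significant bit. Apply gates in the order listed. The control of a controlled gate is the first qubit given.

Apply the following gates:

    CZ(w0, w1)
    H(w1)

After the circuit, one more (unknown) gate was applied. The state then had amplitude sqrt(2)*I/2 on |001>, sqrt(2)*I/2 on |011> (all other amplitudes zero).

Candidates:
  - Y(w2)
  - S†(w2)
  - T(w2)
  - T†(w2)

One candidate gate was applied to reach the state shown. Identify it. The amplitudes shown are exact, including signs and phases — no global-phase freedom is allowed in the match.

It was Y(w2) that produced the state shown.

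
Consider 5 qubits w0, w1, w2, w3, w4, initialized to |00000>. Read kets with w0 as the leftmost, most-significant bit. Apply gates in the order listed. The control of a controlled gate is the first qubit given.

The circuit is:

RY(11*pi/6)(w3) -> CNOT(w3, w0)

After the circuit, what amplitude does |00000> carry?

The amplitude on |00000> is -sqrt(6)/4 - sqrt(2)/4.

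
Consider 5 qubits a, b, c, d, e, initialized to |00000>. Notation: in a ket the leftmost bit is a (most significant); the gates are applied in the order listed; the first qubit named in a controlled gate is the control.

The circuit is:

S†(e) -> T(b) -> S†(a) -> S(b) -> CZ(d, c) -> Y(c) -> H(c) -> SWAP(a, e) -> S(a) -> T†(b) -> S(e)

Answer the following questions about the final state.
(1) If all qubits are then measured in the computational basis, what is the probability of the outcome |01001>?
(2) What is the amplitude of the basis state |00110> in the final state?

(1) Outcome |01001> occurs with probability 0.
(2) The amplitude on |00110> is 0.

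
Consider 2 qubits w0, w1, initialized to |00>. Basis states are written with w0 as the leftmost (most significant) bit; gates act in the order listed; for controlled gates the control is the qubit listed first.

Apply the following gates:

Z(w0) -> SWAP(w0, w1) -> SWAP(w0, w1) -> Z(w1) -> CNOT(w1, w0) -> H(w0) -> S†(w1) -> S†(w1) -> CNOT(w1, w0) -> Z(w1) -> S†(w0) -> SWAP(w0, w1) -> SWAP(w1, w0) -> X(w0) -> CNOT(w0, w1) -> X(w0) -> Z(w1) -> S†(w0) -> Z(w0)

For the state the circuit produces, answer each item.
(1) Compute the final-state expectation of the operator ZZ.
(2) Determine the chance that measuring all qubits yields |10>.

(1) The expectation value of ZZ is -1.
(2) The probability of measuring |10> is 1/2.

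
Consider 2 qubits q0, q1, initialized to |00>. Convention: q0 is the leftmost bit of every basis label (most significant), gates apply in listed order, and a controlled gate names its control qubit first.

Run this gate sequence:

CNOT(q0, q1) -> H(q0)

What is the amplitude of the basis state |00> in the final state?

The final state's coefficient on |00> equals sqrt(2)/2.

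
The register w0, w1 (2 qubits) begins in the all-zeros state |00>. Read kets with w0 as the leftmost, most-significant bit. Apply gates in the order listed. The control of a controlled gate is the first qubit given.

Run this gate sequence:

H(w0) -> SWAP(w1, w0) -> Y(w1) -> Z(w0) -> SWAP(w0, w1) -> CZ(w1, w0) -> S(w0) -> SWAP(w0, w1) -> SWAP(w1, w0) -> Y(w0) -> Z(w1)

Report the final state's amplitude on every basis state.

The resulting statevector has amplitude sqrt(2)*I/2 on |00>, 0 on |01>, sqrt(2)/2 on |10>, 0 on |11>.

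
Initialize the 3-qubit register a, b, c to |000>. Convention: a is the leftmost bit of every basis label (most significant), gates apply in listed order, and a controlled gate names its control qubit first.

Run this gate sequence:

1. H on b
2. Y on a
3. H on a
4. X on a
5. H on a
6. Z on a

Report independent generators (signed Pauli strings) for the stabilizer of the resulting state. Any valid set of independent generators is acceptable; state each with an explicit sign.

One valid set of independent stabilizer generators is +IXI, -ZII, +IIZ (any independent generating set of the same group is equally correct).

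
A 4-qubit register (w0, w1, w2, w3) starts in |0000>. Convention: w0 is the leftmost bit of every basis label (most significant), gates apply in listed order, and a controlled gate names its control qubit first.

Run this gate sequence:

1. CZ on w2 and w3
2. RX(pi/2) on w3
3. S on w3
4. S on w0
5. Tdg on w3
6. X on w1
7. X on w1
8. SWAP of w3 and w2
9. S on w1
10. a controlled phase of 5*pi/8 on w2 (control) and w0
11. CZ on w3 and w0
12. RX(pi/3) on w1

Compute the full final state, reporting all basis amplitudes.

The final amplitudes are sqrt(6)/4 on |0000>, -sqrt(6)*exp(3*I*pi/4)/4 on |0010>, -sqrt(2)*I/4 on |0100>, -sqrt(2)*exp(I*pi/4)/4 on |0110>, and 0 on every other basis state. Key observation: gates 6-7 undo each other exactly, leaving only the rest of the circuit to track.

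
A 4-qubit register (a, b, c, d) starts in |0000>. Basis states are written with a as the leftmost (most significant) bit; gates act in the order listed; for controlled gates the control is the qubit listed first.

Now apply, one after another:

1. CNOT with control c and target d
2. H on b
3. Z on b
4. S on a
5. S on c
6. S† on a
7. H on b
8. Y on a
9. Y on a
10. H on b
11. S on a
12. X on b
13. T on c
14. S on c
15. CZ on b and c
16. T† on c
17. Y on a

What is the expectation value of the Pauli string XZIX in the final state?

In the final state, XZIX has expectation 0. Key observation: gates 6-11 undo each other exactly, leaving only the rest of the circuit to track.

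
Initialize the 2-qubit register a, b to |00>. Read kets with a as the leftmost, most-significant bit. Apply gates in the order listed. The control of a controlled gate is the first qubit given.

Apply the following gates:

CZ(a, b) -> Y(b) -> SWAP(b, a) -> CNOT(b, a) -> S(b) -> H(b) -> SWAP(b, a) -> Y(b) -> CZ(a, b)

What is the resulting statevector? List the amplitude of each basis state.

After the circuit, the state carries amplitude sqrt(2)/2 on |00>, 0 on |01>, sqrt(2)/2 on |10>, 0 on |11>.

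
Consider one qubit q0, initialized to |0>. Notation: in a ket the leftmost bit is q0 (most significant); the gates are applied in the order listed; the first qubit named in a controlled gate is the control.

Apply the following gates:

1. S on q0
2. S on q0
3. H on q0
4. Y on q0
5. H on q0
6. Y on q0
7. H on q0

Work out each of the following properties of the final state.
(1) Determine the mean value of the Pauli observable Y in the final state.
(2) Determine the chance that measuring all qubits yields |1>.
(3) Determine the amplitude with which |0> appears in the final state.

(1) The expectation value of Y is 0.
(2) A full measurement returns |1> with probability 1/2.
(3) |0> carries amplitude -sqrt(2)/2 in the final state.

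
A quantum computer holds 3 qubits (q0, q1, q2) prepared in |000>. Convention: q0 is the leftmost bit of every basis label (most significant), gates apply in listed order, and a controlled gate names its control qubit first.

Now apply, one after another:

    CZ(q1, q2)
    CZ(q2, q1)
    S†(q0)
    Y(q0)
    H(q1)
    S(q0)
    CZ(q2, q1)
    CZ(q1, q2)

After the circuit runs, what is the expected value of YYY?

The expectation value of YYY is 0.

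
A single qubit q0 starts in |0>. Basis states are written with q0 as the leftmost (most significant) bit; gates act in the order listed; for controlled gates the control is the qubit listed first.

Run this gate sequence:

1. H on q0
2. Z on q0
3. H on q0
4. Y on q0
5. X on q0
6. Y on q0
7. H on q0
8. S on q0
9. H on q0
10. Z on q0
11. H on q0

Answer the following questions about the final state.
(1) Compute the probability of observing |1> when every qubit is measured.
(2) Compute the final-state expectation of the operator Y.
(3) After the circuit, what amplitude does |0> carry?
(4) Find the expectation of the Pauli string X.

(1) The probability of measuring |1> is 1/2.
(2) The observable Y averages to -1.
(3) |0> carries amplitude -sqrt(2)*I/2 in the final state.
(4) The expectation value of X is 0.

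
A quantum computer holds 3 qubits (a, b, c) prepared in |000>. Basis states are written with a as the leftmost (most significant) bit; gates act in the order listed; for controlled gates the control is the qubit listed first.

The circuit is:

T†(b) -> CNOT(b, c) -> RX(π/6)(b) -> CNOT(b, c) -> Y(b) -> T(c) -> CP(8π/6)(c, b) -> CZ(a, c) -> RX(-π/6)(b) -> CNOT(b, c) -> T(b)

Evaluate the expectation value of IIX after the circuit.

The observable IIX averages to 0.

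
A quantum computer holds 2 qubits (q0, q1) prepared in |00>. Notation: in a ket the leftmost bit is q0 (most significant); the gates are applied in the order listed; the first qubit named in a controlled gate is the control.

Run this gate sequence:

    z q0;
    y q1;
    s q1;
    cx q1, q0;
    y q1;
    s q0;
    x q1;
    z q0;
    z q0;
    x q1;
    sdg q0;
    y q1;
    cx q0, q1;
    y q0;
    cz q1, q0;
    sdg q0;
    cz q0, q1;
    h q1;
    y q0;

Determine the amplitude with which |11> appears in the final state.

|11> carries amplitude -sqrt(2)/2 in the final state.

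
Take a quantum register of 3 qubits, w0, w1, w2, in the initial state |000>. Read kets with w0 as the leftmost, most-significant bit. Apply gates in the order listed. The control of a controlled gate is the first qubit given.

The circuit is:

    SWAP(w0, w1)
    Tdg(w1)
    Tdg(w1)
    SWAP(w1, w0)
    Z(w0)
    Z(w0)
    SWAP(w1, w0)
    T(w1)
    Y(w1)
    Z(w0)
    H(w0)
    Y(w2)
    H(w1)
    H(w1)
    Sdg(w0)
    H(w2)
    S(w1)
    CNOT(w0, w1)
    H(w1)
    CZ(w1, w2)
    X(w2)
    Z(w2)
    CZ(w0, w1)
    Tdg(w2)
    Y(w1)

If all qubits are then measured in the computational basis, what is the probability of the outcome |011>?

The probability of measuring |011> is 1/8.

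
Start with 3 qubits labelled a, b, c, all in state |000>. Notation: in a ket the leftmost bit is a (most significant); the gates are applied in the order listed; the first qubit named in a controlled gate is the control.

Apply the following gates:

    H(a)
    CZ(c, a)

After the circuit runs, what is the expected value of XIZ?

The observable XIZ averages to 1.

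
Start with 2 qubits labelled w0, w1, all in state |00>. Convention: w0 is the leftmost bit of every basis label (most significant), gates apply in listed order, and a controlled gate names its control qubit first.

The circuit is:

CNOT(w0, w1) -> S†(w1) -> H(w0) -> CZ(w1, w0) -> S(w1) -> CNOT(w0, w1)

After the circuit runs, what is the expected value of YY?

The expectation value of YY is -1.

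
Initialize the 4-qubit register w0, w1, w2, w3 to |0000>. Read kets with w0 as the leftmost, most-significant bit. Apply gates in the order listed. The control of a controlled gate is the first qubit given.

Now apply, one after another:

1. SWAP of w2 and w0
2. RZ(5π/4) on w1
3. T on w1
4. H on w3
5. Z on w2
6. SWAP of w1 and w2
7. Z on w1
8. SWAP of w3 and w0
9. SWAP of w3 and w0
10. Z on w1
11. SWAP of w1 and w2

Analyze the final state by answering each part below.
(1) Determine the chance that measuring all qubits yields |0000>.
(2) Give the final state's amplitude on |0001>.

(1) The probability of measuring |0000> is 1/2. Key observation: gates 6-11 undo each other exactly, leaving only the rest of the circuit to track.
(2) The final state's coefficient on |0001> equals -sqrt(2)*exp(3*I*pi/8)/2.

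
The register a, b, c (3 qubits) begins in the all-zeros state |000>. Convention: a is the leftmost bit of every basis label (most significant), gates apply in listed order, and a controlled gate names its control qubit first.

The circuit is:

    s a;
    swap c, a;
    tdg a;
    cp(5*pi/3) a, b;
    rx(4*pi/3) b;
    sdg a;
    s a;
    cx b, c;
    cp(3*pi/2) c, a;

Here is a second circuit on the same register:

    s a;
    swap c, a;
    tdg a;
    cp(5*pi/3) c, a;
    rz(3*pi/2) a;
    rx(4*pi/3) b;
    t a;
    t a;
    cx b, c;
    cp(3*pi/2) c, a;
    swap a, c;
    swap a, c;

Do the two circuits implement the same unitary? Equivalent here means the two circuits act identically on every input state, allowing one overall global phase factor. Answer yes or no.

No: there is an input state on which the two circuits produce genuinely different outputs (not merely differing by a phase).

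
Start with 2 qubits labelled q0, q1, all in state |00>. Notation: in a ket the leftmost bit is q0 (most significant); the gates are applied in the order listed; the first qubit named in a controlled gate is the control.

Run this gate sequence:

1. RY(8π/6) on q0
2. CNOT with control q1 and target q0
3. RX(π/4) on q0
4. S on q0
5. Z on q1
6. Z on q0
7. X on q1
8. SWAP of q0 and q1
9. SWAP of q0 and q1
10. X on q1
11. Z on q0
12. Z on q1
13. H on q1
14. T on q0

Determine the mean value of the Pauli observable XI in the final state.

The observable XI averages to -1/4 + sqrt(6)/4. Key observation: gates 5-12 undo each other exactly, leaving only the rest of the circuit to track.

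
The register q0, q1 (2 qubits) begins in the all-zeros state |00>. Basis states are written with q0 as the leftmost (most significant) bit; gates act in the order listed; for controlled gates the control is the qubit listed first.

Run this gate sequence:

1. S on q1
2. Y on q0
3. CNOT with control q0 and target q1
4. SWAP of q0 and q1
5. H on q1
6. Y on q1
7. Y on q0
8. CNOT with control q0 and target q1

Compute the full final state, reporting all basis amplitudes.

After the circuit, the state carries amplitude sqrt(2)*I/2 on |00>, sqrt(2)*I/2 on |01>, 0 on |10>, 0 on |11>.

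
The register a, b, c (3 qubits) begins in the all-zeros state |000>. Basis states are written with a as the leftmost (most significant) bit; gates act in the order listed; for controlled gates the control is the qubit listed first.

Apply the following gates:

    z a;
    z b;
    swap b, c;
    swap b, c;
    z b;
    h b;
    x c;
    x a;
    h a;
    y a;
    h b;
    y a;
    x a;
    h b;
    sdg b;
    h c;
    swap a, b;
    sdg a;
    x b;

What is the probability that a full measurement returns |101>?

The probability of measuring |101> is 1/8.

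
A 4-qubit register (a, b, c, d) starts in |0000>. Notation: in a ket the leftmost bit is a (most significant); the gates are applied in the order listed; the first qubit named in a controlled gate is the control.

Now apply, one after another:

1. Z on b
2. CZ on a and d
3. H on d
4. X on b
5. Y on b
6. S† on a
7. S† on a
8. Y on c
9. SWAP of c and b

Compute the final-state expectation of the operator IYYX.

The expectation value of IYYX is 0.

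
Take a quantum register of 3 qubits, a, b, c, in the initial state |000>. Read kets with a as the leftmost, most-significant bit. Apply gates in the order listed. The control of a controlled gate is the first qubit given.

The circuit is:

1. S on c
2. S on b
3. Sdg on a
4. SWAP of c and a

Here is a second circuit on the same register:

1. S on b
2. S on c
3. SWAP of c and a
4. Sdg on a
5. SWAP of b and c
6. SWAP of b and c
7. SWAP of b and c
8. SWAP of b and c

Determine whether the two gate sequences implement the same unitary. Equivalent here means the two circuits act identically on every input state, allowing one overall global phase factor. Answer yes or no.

No: there is an input state on which the two circuits produce genuinely different outputs (not merely differing by a phase).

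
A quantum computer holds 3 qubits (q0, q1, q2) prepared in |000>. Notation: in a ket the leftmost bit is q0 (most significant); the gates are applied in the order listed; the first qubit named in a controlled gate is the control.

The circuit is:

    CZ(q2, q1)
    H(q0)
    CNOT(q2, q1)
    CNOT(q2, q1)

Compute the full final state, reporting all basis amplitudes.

After the circuit, the state carries amplitude sqrt(2)/2 on |000>, sqrt(2)/2 on |100>, and 0 on every other basis state. Key observation: steps 3-4 multiply out to the identity, so the circuit reduces to the remaining gates.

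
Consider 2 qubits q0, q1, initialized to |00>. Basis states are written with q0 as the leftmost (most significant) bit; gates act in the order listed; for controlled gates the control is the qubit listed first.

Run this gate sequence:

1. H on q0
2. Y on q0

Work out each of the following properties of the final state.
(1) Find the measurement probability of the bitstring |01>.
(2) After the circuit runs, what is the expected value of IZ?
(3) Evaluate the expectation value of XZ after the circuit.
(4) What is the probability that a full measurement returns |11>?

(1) Outcome |01> occurs with probability 0.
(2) In the final state, IZ has expectation 1.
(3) In the final state, XZ has expectation -1.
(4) The probability of measuring |11> is 0.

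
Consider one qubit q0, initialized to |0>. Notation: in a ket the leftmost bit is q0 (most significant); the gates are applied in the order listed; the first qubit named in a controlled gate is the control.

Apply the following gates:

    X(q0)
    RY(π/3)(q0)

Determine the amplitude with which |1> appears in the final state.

|1> carries amplitude sqrt(3)/2 in the final state.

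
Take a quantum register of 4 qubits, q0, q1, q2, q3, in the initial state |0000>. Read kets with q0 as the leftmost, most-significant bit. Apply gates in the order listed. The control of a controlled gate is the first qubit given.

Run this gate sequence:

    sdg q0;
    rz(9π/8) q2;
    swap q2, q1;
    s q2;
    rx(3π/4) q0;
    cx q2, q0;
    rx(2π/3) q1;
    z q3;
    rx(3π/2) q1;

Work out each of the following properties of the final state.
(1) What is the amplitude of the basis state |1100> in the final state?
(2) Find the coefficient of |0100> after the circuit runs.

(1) The final state's coefficient on |1100> equals sqrt(sqrt(2) + 2)*(-sqrt(6) + sqrt(2))*exp(7*I*pi/16)/8.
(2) |0100> carries amplitude sqrt(2 - sqrt(2))*(-sqrt(6) + sqrt(2))*exp(15*I*pi/16)/8 in the final state.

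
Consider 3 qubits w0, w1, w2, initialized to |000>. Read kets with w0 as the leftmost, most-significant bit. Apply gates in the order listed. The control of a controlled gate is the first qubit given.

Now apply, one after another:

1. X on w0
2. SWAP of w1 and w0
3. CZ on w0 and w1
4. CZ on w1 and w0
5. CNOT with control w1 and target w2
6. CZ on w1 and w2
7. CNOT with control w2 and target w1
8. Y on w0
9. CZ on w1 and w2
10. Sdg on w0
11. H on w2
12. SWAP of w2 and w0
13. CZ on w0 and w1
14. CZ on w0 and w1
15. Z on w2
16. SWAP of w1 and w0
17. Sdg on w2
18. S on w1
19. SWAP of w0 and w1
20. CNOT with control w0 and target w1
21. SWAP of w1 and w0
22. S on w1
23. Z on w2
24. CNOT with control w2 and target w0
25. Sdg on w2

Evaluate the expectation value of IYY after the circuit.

The observable IYY averages to 0. Key observation: steps 13-14 multiply out to the identity, so the circuit reduces to the remaining gates.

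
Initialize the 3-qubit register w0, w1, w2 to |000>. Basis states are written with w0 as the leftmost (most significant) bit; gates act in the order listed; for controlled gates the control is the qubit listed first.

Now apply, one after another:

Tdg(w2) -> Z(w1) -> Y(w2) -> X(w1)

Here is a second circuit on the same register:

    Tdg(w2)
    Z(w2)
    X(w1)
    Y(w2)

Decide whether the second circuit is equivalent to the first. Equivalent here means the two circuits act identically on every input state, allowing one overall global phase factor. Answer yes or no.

No: there is an input state on which the two circuits produce genuinely different outputs (not merely differing by a phase).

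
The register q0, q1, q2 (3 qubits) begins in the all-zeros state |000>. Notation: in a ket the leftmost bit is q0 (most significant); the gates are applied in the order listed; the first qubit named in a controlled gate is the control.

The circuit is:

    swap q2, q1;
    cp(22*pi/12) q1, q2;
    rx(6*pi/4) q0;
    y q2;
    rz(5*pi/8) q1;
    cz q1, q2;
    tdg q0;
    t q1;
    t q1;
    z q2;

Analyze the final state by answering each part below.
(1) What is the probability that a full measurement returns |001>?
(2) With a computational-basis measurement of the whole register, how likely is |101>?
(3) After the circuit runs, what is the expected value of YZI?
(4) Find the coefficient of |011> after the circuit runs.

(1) Outcome |001> occurs with probability 1/2.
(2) A full measurement returns |101> with probability 1/2.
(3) In the final state, YZI has expectation sqrt(2)/2.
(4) The final state's coefficient on |011> equals 0.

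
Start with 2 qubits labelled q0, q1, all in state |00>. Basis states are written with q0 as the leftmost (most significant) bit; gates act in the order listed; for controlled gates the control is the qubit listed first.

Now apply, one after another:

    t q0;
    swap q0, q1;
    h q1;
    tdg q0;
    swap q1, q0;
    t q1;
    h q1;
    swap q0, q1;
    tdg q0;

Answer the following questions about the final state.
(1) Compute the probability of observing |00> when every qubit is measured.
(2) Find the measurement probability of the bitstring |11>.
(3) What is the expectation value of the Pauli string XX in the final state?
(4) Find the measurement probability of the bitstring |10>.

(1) Outcome |00> occurs with probability 1/4.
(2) The probability of measuring |11> is 1/4.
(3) In the final state, XX has expectation sqrt(2)/2.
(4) Outcome |10> occurs with probability 1/4.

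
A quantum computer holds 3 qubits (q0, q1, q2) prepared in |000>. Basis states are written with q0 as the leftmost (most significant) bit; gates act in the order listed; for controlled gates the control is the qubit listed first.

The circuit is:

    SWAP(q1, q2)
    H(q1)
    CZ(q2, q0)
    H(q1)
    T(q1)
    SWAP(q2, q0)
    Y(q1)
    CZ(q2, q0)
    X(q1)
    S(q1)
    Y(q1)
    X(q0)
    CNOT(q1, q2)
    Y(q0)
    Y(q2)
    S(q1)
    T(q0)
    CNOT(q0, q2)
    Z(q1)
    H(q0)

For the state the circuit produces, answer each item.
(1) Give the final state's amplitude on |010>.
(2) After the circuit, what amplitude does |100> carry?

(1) |010> carries amplitude -sqrt(2)*I/2 in the final state.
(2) The amplitude on |100> is 0.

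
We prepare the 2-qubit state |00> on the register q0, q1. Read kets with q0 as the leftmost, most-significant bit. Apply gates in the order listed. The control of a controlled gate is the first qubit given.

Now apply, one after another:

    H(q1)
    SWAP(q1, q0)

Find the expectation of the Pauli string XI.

The expectation value of XI is 1.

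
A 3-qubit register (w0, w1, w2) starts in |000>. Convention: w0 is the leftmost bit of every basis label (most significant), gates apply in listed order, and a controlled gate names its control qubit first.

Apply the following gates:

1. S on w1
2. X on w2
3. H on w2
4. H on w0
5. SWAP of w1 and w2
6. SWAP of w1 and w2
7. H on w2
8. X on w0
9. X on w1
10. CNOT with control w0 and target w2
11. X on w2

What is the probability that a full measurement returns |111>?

A full measurement returns |111> with probability 1/2. Key observation: the block from step 5 through step 6 cancels to the identity and can be dropped.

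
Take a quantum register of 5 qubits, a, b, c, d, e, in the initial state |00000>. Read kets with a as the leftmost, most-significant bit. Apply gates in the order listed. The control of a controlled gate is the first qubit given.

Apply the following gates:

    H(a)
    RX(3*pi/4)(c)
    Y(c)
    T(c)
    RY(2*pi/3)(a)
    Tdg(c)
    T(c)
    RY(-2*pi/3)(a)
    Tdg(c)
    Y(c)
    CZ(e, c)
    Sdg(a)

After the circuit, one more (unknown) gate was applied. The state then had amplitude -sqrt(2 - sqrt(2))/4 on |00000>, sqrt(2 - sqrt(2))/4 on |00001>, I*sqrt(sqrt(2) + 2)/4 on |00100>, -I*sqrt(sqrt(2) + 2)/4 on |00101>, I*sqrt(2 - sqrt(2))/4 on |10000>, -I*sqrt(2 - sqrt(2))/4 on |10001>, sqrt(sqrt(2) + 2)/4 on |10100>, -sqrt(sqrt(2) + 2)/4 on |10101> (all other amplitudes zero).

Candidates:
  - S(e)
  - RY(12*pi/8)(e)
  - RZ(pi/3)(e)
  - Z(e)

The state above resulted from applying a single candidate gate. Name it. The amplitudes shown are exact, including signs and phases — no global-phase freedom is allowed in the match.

The unique candidate consistent with the amplitudes is RY(12*pi/8)(e).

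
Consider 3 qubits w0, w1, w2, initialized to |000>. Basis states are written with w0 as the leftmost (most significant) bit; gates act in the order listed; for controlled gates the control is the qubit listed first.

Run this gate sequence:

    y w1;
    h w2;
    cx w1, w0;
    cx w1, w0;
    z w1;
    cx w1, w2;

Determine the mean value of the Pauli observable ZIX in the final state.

In the final state, ZIX has expectation 1. Key observation: gates 3-4 undo each other exactly, leaving only the rest of the circuit to track.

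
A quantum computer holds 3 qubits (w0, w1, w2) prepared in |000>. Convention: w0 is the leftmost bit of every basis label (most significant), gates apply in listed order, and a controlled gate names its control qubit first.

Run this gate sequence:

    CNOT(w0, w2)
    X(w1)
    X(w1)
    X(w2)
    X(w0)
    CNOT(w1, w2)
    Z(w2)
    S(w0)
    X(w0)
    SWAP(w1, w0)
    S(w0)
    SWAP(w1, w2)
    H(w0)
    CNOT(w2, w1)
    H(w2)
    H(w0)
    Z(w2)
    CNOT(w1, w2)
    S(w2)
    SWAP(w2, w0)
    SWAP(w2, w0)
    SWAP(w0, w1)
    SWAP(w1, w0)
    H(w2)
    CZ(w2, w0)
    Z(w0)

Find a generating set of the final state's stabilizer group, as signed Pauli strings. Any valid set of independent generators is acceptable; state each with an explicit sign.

One valid set of independent stabilizer generators is +IIY, +ZII, -IZI (any independent generating set of the same group is equally correct).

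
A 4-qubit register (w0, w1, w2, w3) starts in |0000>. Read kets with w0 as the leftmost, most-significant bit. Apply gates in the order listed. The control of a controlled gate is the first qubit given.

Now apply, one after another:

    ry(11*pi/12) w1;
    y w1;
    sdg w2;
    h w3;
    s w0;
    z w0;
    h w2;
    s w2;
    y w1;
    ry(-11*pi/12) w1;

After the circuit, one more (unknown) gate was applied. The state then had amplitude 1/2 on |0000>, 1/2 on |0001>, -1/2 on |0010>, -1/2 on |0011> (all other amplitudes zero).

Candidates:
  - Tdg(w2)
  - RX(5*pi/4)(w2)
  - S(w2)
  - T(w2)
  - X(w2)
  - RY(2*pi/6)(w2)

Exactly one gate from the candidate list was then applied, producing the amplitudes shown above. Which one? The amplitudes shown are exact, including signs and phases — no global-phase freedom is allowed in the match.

The applied gate was S(w2).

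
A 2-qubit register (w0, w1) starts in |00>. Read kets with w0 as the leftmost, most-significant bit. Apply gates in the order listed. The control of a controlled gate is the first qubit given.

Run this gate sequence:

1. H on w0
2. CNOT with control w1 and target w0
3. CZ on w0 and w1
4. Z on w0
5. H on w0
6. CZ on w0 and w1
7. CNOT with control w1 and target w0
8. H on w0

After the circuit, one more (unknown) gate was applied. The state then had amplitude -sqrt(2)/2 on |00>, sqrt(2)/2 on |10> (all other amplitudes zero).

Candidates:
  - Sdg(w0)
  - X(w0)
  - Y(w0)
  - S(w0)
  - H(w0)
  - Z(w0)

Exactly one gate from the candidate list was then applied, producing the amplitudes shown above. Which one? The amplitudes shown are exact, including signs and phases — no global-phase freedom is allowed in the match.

The applied gate was X(w0).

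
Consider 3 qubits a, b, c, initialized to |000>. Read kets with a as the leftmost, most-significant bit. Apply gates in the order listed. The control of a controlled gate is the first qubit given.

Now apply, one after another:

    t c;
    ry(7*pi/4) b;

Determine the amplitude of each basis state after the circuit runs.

After the circuit, the state carries amplitude -sqrt(sqrt(2) + 2)/2 on |000>, sqrt(2 - sqrt(2))/2 on |010>, and 0 on every other basis state.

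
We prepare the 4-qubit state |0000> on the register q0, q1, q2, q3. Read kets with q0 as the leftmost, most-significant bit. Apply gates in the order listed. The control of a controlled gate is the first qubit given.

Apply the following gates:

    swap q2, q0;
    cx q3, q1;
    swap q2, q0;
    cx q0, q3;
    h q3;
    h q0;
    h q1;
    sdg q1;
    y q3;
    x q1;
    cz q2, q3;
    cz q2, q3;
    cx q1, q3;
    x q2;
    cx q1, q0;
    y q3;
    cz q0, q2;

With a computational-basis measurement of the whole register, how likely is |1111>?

The probability of measuring |1111> is 1/8. Key observation: steps 11-12 multiply out to the identity, so the circuit reduces to the remaining gates.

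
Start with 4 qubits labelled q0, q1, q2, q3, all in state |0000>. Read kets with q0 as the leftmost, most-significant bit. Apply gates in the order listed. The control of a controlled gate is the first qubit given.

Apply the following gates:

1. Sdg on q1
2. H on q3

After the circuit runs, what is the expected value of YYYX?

The expectation value of YYYX is 0.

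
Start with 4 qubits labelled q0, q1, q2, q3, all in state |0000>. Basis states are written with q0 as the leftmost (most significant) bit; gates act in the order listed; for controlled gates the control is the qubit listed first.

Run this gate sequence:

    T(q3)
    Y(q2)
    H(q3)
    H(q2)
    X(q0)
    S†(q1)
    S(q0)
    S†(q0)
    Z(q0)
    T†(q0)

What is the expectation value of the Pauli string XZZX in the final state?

In the final state, XZZX has expectation 0.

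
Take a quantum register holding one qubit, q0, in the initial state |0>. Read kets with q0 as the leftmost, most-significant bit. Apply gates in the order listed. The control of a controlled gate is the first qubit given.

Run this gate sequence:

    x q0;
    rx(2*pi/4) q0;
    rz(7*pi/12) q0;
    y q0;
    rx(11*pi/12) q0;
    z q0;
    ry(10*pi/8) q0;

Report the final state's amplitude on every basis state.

The resulting statevector has amplitude -sqrt(6)*exp(7*I*pi/24)/8 - sqrt(6)*I*exp(7*I*pi/24)/8 - sqrt(3)*exp(7*I*pi/24)/8 + sqrt(2)*exp(-7*I*pi/24)/8 - sqrt(2)*sqrt(1/2 - sqrt(2)/4)*sqrt(sqrt(2)/4 + 1/2)*exp(7*I*pi/24)/4 + exp(-7*I*pi/24)/8 - I*exp(-7*I*pi/24)/8 + sqrt(2)*I*sqrt(1/2 - sqrt(2)/4)*sqrt(sqrt(2)/4 + 1/2)*exp(7*I*pi/24)/4 + sqrt(2)*I*exp(-7*I*pi/24)/8 + sqrt(3)*I*exp(7*I*pi/24)/8 + sqrt(6)*I*sqrt(1/2 - sqrt(2)/4)*sqrt(sqrt(2)/4 + 1/2)*exp(-7*I*pi/24)/4 - sqrt(6)*sqrt(1/2 - sqrt(2)/4)*sqrt(sqrt(2)/4 + 1/2)*exp(-7*I*pi/24)/4 on |0>, -sqrt(6)*I*exp(-7*I*pi/24)/8 - sqrt(6)*sqrt(1/2 - sqrt(2)/4)*sqrt(sqrt(2)/4 + 1/2)*exp(7*I*pi/24)/4 + sqrt(3)*exp(-7*I*pi/24)/8 - sqrt(2)*exp(7*I*pi/24)/8 - sqrt(3)*I*exp(-7*I*pi/24)/8 - sqrt(2)*I*exp(7*I*pi/24)/8 + sqrt(2)*sqrt(1/2 - sqrt(2)/4)*sqrt(sqrt(2)/4 + 1/2)*exp(-7*I*pi/24)/4 - sqrt(2)*I*sqrt(1/2 - sqrt(2)/4)*sqrt(sqrt(2)/4 + 1/2)*exp(-7*I*pi/24)/4 - I*exp(7*I*pi/24)/8 + exp(7*I*pi/24)/8 + sqrt(6)*I*sqrt(1/2 - sqrt(2)/4)*sqrt(sqrt(2)/4 + 1/2)*exp(7*I*pi/24)/4 - sqrt(6)*exp(-7*I*pi/24)/8 on |1>.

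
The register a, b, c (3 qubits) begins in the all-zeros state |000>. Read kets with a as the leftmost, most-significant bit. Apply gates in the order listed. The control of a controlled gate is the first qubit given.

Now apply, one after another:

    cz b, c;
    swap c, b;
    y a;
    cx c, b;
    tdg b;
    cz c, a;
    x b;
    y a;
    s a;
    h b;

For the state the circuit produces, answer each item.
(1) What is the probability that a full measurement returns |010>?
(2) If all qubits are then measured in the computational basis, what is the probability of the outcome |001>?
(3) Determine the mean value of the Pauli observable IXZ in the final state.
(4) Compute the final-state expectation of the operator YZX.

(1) Outcome |010> occurs with probability 1/2.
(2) Outcome |001> occurs with probability 0.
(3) The expectation value of IXZ is -1.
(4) In the final state, YZX has expectation 0.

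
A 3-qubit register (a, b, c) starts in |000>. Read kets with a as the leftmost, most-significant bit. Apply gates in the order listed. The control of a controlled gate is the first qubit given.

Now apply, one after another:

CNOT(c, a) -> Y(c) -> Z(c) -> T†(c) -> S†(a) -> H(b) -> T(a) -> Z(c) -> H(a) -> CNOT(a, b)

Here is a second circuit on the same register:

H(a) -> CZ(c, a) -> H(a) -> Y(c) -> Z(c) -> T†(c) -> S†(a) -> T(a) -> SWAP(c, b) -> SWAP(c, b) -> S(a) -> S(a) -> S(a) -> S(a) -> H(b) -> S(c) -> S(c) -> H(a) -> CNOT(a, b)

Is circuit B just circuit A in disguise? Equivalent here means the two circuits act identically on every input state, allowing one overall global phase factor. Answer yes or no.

Yes: on every input state the two circuits agree up to one overall phase factor.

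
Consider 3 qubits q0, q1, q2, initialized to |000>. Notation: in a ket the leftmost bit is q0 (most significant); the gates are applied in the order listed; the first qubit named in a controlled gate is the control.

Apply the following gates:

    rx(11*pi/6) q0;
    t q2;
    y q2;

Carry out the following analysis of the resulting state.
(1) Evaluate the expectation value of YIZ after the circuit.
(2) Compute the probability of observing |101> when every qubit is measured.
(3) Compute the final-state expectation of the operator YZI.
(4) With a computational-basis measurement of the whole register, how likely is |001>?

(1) The observable YIZ averages to -1/2.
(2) Outcome |101> occurs with probability 1/2 - sqrt(3)/4.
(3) In the final state, YZI has expectation 1/2.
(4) The probability of measuring |001> is sqrt(3)/4 + 1/2.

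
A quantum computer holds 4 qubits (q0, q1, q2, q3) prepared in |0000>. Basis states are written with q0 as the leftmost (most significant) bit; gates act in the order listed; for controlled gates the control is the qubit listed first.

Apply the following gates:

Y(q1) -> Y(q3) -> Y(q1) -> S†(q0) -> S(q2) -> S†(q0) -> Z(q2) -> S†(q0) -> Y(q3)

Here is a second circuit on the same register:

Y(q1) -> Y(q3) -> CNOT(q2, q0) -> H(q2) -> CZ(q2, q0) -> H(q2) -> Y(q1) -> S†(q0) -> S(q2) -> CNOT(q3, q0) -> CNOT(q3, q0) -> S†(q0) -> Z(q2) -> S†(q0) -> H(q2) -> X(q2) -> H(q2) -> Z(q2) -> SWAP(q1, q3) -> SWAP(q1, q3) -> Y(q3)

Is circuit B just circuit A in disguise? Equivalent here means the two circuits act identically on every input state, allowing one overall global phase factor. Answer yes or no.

No: there is an input state on which the two circuits produce genuinely different outputs (not merely differing by a phase).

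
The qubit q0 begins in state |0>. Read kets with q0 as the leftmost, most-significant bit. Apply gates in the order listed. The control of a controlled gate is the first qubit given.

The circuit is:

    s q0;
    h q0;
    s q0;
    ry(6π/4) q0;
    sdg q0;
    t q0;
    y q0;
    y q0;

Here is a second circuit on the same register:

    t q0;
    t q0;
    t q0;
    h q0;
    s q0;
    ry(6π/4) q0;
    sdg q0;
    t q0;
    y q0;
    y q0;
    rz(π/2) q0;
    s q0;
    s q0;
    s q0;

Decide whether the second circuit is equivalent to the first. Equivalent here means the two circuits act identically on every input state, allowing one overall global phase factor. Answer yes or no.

No — the two circuits implement different unitaries, even allowing a global phase.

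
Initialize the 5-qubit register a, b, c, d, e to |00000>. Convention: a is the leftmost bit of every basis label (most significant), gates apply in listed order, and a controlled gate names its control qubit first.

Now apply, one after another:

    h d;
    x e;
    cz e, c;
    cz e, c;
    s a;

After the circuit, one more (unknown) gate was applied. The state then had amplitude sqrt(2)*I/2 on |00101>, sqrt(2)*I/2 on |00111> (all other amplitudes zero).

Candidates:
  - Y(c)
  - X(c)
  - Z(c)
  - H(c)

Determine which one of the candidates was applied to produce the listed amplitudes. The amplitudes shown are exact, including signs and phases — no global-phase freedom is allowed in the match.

The unique candidate consistent with the amplitudes is Y(c). Key observation: gates 3-4 undo each other exactly, leaving only the rest of the circuit to track.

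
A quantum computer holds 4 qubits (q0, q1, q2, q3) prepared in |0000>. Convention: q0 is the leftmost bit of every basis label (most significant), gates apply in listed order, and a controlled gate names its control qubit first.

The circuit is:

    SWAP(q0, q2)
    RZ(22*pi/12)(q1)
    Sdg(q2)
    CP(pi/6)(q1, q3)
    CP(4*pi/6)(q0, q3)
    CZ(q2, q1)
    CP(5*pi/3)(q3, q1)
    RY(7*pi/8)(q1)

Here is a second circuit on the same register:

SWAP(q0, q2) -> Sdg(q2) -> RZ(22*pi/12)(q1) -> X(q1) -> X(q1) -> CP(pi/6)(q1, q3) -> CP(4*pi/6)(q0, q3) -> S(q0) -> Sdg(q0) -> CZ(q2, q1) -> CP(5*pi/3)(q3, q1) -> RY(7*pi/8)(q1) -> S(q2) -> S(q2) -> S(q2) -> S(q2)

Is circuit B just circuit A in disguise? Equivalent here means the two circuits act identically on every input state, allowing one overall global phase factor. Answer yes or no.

Yes — the two circuits implement the same unitary up to a global phase.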